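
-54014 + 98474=44460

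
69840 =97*720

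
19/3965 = 19/3965 = 0.00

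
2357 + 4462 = 6819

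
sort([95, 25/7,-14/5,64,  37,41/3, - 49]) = [ - 49, - 14/5,25/7 , 41/3, 37,64 , 95 ]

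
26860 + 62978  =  89838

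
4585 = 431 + 4154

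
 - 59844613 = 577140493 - 636985106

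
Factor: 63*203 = 3^2*7^2*29^1 = 12789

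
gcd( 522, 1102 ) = 58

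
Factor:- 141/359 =-3^1*  47^1*359^ ( -1) 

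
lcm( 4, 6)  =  12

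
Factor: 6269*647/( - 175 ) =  - 5^ (  -  2)*7^(-1 ) * 647^1 *6269^1= -4056043/175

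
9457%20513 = 9457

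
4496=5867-1371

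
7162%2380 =22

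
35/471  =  35/471=0.07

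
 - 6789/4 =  - 6789/4= - 1697.25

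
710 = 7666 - 6956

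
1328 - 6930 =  - 5602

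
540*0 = 0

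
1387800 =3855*360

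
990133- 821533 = 168600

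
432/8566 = 216/4283 = 0.05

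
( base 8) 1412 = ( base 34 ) MU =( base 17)2BD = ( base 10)778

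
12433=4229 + 8204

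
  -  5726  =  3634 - 9360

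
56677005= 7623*7435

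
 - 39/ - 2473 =39/2473= 0.02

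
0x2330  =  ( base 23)h0f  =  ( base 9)13318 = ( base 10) 9008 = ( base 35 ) 7CD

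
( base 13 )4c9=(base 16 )349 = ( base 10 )841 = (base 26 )169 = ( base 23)1DD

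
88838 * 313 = 27806294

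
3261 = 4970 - 1709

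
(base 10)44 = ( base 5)134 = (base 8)54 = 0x2c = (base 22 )20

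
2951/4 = 737  +  3/4 = 737.75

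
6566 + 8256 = 14822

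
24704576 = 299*82624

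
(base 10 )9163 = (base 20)12i3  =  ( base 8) 21713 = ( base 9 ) 13511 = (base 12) 5377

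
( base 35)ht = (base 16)270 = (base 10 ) 624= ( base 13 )390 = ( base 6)2520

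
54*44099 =2381346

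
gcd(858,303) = 3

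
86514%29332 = 27850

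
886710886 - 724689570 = 162021316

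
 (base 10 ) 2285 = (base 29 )2kn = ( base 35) 1ua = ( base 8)4355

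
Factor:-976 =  -2^4*61^1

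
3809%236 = 33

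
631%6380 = 631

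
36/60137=36/60137 = 0.00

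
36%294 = 36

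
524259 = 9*58251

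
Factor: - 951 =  - 3^1*317^1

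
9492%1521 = 366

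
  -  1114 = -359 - 755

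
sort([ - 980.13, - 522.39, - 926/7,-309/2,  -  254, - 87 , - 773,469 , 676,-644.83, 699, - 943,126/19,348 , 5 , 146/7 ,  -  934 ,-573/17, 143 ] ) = [ - 980.13, - 943, -934 ,-773 , - 644.83 , - 522.39,- 254 , - 309/2,- 926/7,-87, - 573/17, 5, 126/19,146/7, 143, 348 , 469 , 676,699] 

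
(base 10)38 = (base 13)2C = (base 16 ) 26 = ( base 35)13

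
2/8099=2/8099 = 0.00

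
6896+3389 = 10285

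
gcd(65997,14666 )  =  7333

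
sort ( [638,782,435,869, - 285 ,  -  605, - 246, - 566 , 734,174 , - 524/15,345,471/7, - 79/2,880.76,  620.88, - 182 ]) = [ -605, -566 , - 285, - 246, - 182, - 79/2,  -  524/15, 471/7 , 174,345,435,620.88, 638 , 734, 782 , 869,880.76]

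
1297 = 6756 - 5459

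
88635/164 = 88635/164 = 540.46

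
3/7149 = 1/2383 = 0.00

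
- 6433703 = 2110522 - 8544225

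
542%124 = 46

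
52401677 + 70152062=122553739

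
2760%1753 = 1007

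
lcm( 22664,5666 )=22664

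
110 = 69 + 41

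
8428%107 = 82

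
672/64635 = 224/21545 =0.01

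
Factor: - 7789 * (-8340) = 64960260 = 2^2*3^1 * 5^1*139^1* 7789^1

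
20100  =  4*5025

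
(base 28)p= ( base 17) 18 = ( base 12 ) 21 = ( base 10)25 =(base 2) 11001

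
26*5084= 132184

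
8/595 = 8/595 = 0.01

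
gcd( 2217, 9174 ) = 3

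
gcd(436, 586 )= 2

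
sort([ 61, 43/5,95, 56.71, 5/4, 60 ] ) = [5/4, 43/5,56.71, 60,  61, 95 ] 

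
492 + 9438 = 9930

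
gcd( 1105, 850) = 85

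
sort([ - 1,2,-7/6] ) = [ - 7/6, - 1, 2]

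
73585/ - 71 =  - 1037+42/71  =  - 1036.41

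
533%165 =38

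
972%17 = 3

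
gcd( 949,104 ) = 13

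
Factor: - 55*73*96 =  - 2^5 * 3^1*5^1*11^1*73^1= - 385440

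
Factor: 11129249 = 11129249^1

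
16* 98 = 1568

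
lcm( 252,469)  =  16884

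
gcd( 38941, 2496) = 1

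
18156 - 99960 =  -81804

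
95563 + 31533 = 127096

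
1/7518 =1/7518 = 0.00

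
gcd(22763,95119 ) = 1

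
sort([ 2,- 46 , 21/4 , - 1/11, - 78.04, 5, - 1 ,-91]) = [ - 91,  -  78.04,  -  46 ,  -  1  , - 1/11, 2, 5,21/4]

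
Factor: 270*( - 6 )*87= -140940= - 2^2* 3^5*5^1*29^1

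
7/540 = 7/540 = 0.01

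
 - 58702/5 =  - 58702/5  =  - 11740.40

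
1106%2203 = 1106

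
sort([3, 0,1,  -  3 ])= [-3, 0,1,3] 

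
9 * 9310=83790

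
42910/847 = 50 + 80/121 = 50.66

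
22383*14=313362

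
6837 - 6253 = 584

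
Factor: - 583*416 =-242528=- 2^5*11^1*13^1*53^1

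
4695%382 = 111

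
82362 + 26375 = 108737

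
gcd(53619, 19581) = 183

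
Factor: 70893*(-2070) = - 146748510=-2^1*3^4*5^1*23^1*7877^1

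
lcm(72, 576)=576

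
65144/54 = 1206  +  10/27 = 1206.37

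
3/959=3/959 = 0.00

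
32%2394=32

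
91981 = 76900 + 15081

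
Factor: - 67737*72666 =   -  2^1*3^3*11^1*67^1*337^1*367^1 = - 4922176842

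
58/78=29/39 = 0.74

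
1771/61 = 1771/61 = 29.03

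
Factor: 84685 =5^1 * 16937^1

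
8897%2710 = 767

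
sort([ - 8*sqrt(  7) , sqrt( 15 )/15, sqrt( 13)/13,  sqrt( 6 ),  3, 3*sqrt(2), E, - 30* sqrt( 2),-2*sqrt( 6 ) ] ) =[ - 30*sqrt ( 2), - 8 * sqrt ( 7), - 2*sqrt(6 ),sqrt( 15)/15,sqrt( 13) /13, sqrt (6),E, 3, 3 * sqrt( 2)] 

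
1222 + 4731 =5953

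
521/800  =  521/800 = 0.65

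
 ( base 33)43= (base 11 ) 113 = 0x87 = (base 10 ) 135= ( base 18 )79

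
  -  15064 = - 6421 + -8643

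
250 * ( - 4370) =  - 1092500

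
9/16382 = 9/16382 =0.00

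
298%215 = 83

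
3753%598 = 165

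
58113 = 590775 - 532662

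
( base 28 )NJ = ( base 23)15J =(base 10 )663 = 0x297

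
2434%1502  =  932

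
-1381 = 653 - 2034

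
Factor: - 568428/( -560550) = 2^1*5^ ( - 2)*7^1*37^ ( - 1)*67^1 = 938/925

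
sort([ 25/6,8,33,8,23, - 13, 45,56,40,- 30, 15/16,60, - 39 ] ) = [ - 39, - 30, - 13, 15/16,25/6,8, 8, 23,33,40 , 45,56,60 ] 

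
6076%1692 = 1000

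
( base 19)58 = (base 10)103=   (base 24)47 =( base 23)4b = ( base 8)147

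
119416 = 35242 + 84174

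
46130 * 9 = 415170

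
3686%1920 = 1766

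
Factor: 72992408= 2^3*73^1*124987^1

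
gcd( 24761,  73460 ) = 1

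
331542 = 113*2934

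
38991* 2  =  77982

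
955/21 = 45 + 10/21 = 45.48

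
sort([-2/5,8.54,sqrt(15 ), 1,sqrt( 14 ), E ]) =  [ - 2/5,1,E,sqrt (14),sqrt( 15 ),8.54 ]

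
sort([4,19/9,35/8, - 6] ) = [ - 6, 19/9,4,35/8] 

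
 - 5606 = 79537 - 85143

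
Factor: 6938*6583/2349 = 1574926/81 =2^1*3^( - 4)*227^1*3469^1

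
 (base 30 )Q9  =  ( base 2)1100010101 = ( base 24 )18L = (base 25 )16E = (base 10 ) 789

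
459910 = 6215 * 74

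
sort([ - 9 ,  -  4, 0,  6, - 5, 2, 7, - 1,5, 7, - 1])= [ - 9, - 5, - 4, - 1, - 1, 0,2,5, 6,7,7] 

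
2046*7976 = 16318896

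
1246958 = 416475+830483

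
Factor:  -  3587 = -17^1*211^1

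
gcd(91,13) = 13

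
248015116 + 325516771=573531887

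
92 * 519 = 47748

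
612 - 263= 349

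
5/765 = 1/153  =  0.01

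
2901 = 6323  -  3422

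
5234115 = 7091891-1857776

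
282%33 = 18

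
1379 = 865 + 514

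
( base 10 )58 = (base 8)72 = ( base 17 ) 37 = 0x3a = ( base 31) 1R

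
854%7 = 0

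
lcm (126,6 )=126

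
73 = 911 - 838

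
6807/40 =170 + 7/40 = 170.18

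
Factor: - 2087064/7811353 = -2^3*3^2* 7^1 *11^( - 1 )*29^( - 1)*41^1 * 47^( - 1 )*101^1*521^( - 1)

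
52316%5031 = 2006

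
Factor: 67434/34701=2^1*43^( - 1 )*269^ ( - 1)*11239^1  =  22478/11567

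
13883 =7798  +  6085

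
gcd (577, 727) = 1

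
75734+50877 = 126611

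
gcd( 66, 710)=2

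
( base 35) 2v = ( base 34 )2x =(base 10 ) 101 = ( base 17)5g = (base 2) 1100101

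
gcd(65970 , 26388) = 13194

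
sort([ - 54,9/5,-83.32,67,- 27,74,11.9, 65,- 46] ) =[ - 83.32,-54,-46, - 27, 9/5,11.9,65,67 , 74]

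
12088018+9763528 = 21851546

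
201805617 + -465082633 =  - 263277016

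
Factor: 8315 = 5^1 * 1663^1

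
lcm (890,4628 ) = 23140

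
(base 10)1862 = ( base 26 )2JG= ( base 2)11101000110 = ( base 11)1443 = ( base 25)2OC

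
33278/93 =357+77/93=357.83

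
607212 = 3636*167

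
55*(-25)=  - 1375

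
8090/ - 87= - 93 + 1/87=- 92.99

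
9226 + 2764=11990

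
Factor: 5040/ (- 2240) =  - 2^( -2 )*3^2 = - 9/4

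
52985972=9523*5564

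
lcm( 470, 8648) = 43240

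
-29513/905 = -29513/905 = -32.61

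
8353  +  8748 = 17101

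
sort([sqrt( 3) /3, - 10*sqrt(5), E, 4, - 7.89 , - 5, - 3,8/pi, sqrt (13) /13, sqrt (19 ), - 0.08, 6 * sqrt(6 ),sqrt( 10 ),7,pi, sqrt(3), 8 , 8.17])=[ - 10 * sqrt (5), - 7.89, - 5 , - 3, - 0.08,sqrt( 13 )/13, sqrt ( 3)/3,sqrt(3 ), 8/pi, E, pi, sqrt( 10 ), 4, sqrt(19 ), 7,  8,8.17,6*sqrt(6 ) ] 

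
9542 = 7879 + 1663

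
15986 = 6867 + 9119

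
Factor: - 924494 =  - 2^1*17^1*27191^1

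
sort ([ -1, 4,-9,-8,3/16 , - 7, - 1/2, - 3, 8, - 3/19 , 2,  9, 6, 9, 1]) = [ - 9, - 8, - 7, - 3,-1,- 1/2, - 3/19, 3/16, 1, 2, 4,6, 8, 9, 9]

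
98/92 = 49/46 = 1.07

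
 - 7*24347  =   - 170429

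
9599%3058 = 425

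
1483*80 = 118640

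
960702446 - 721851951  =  238850495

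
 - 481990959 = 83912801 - 565903760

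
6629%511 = 497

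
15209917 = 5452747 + 9757170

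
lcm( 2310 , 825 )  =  11550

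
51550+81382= 132932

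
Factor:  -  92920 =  - 2^3*5^1 * 23^1 * 101^1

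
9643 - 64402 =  - 54759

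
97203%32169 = 696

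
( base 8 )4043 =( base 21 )4f4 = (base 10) 2083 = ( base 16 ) 823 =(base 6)13351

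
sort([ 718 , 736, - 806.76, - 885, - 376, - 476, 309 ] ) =[ - 885, - 806.76, - 476, - 376,309,718,736] 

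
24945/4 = 24945/4 = 6236.25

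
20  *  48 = 960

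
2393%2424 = 2393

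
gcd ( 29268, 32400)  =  108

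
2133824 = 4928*433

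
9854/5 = 9854/5 = 1970.80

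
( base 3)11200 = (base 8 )176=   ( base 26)4m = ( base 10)126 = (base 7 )240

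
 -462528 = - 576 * 803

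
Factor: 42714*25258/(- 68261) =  - 2^2*3^3*7^1*73^1 * 113^1 * 173^1 * 68261^( - 1 ) = -  1078870212/68261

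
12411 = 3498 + 8913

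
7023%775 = 48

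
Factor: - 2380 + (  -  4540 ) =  - 6920 = - 2^3*5^1 * 173^1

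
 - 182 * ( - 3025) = 550550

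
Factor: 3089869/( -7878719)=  - 17^1*23^(  -  1)*181757^1* 342553^( - 1)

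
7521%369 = 141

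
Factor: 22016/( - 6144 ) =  - 43/12=-  2^( - 2)*3^( - 1 )*43^1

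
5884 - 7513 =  - 1629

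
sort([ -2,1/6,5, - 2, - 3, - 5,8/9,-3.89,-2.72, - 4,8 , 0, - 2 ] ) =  [-5, - 4, - 3.89,-3,  -  2.72, - 2, - 2, - 2,0, 1/6,8/9, 5,8 ]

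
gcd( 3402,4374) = 486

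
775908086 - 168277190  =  607630896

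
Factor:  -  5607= - 3^2*7^1*89^1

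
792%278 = 236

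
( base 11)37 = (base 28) 1C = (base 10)40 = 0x28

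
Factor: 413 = 7^1*59^1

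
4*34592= 138368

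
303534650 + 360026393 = 663561043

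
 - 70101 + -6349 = -76450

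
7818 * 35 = 273630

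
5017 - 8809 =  - 3792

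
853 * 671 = 572363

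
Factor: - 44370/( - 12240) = 29/8 =2^( - 3) * 29^1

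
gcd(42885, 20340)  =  45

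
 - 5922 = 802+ - 6724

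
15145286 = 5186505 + 9958781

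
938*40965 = 38425170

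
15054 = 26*579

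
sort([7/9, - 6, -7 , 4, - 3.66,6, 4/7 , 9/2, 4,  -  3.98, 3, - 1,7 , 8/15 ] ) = [ - 7 , - 6, - 3.98,  -  3.66, - 1, 8/15,4/7,  7/9, 3,4,4,9/2,6,7] 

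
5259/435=12 + 13/145 = 12.09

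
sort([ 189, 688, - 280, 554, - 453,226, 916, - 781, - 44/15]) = [ - 781, - 453, - 280, - 44/15,189, 226, 554,688,916] 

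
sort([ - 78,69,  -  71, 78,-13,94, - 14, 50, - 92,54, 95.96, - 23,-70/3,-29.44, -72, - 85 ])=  [ - 92 ,-85, - 78,-72, - 71,-29.44, - 70/3, - 23, - 14, - 13,50,54,69, 78, 94,95.96]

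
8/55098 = 4/27549=0.00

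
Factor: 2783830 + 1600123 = 7^1*283^1*2213^1  =  4383953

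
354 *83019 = 29388726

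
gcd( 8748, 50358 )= 6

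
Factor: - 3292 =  - 2^2 * 823^1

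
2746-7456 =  -4710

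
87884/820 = 21971/205 = 107.18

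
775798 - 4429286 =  - 3653488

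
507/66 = 169/22 = 7.68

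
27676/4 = 6919=   6919.00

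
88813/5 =88813/5  =  17762.60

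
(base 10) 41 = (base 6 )105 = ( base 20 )21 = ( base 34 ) 17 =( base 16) 29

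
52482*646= 33903372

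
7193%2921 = 1351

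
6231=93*67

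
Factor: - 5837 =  - 13^1*449^1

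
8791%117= 16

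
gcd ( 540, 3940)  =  20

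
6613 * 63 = 416619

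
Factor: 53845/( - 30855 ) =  - 89/51 = - 3^( - 1)*17^( - 1)*89^1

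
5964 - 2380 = 3584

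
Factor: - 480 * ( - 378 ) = 181440 = 2^6*3^4*5^1 * 7^1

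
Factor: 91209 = 3^1*30403^1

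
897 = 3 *299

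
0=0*83047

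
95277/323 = 294 + 315/323 = 294.98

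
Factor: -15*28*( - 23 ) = 2^2*3^1*5^1*7^1*23^1 = 9660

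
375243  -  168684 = 206559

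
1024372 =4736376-3712004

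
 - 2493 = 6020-8513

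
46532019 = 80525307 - 33993288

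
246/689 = 246/689=0.36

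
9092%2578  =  1358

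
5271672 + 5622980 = 10894652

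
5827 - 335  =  5492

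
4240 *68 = 288320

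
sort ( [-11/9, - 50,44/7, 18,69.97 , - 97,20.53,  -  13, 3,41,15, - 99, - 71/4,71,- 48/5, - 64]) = [-99,-97, - 64,-50, - 71/4, - 13, - 48/5,-11/9,3, 44/7,15, 18,20.53,41 , 69.97,71 ] 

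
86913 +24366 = 111279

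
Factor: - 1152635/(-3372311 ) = 5^1*11^1*19^1*67^( - 1 )*1103^1*50333^( - 1 ) 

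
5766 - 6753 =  - 987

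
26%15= 11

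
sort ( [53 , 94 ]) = [ 53,94]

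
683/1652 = 683/1652 = 0.41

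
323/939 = 323/939 = 0.34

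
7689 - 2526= 5163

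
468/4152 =39/346 =0.11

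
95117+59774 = 154891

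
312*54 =16848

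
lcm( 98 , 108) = 5292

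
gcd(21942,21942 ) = 21942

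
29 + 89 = 118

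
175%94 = 81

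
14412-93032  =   - 78620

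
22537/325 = 69 + 112/325 = 69.34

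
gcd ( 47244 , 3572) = 4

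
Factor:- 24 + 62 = 2^1*19^1 = 38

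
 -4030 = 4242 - 8272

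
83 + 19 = 102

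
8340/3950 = 2 + 44/395 = 2.11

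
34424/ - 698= - 17212/349 = - 49.32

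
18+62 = 80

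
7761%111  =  102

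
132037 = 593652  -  461615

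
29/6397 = 29/6397=0.00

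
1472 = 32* 46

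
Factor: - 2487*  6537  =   - 3^2*829^1*2179^1 = - 16257519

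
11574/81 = 1286/9 = 142.89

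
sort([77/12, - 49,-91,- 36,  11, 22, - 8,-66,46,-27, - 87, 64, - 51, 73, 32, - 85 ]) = [ - 91,  -  87, - 85, - 66, - 51, - 49,- 36,-27, -8, 77/12, 11, 22, 32, 46, 64,73 ]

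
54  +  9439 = 9493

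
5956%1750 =706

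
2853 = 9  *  317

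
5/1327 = 5/1327 = 0.00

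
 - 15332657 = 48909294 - 64241951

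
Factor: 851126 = 2^1*425563^1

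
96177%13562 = 1243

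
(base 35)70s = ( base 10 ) 8603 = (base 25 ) dj3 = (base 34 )7f1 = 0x219b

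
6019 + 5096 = 11115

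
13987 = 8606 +5381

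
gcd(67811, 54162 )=1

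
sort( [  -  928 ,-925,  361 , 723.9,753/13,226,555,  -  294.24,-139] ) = [-928 , - 925, - 294.24,-139 , 753/13,226,361 , 555,723.9 ]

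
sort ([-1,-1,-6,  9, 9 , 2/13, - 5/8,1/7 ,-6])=[  -  6 , - 6, - 1, - 1, - 5/8, 1/7, 2/13, 9, 9]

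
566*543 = 307338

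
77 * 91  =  7007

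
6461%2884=693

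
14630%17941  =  14630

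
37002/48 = 6167/8=770.88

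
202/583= 202/583 =0.35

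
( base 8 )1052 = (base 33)gq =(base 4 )20222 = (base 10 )554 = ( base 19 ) 1A3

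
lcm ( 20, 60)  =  60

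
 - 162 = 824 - 986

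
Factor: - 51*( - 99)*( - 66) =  - 333234 = - 2^1*3^4*11^2*17^1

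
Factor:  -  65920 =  - 2^7*5^1*103^1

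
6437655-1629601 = 4808054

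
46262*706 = 32660972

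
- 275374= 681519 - 956893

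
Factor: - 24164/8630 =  - 14/5 = - 2^1 * 5^ ( - 1) *7^1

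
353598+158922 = 512520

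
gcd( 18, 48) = 6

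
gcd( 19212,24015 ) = 4803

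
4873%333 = 211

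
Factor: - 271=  - 271^1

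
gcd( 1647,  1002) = 3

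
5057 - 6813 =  - 1756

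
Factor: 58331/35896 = 2^( - 3)*13^1= 13/8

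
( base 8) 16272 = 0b1110010111010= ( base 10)7354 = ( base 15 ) 22A4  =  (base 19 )1171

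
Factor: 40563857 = 59^1*687523^1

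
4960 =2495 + 2465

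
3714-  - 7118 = 10832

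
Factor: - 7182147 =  - 3^1*7^1 * 71^1* 4817^1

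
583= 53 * 11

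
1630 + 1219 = 2849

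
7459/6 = 1243+1/6 = 1243.17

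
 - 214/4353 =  -1 + 4139/4353 =- 0.05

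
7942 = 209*38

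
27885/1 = 27885= 27885.00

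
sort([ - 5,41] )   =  [ - 5 , 41] 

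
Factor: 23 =23^1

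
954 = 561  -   - 393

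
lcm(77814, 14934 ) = 1478466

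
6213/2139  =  2+645/713 = 2.90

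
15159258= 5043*3006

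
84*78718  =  6612312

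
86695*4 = 346780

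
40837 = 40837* 1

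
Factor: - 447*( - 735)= 328545= 3^2*5^1*7^2*149^1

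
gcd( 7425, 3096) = 9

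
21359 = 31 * 689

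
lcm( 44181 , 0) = 0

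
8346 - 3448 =4898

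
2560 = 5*512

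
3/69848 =3/69848 = 0.00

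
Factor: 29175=3^1 * 5^2*389^1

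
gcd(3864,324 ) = 12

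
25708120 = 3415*7528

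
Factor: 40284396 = 2^2*3^2 * 439^1*2549^1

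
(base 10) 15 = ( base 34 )f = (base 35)F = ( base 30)f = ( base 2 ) 1111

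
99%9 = 0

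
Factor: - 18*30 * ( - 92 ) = 49680  =  2^4 * 3^3*5^1*23^1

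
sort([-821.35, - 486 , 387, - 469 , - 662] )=[-821.35, - 662,- 486,-469, 387 ]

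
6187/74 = 83 + 45/74 = 83.61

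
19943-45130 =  - 25187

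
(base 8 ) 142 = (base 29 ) 3B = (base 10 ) 98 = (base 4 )1202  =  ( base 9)118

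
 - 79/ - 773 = 79/773  =  0.10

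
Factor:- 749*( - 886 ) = 2^1*7^1 * 107^1*443^1 = 663614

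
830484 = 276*3009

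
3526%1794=1732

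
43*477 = 20511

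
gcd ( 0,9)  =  9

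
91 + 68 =159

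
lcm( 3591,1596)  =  14364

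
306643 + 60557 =367200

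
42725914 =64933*658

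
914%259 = 137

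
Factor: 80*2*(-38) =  - 6080 = -  2^6*5^1*19^1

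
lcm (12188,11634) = 255948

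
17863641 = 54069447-36205806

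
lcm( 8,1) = 8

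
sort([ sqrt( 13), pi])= [pi, sqrt( 13)] 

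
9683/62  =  156  +  11/62   =  156.18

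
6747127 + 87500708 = 94247835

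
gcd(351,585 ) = 117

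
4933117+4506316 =9439433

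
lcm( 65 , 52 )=260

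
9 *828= 7452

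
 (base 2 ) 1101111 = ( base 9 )133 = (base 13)87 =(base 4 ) 1233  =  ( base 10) 111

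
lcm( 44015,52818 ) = 264090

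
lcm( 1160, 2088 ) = 10440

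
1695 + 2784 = 4479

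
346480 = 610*568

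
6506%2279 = 1948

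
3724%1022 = 658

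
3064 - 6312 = -3248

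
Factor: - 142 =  - 2^1 * 71^1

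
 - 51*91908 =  - 4687308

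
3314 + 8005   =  11319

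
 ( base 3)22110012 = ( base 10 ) 6161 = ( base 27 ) 8C5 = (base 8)14021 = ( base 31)6CN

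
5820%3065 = 2755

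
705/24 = 29 + 3/8 = 29.38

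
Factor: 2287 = 2287^1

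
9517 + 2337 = 11854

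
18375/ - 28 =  - 657 + 3/4 = - 656.25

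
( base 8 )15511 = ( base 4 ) 1231021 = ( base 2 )1101101001001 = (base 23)d4g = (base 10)6985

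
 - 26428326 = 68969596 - 95397922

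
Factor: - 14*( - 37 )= 518 = 2^1*7^1*37^1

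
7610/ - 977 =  - 7610/977 = - 7.79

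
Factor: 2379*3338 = 2^1*3^1*13^1*61^1*1669^1 = 7941102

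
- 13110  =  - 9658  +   - 3452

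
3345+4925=8270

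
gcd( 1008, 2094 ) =6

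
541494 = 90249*6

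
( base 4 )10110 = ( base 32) 8K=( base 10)276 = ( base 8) 424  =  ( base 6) 1140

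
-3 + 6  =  3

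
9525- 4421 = 5104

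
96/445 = 96/445 =0.22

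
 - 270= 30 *(  -  9)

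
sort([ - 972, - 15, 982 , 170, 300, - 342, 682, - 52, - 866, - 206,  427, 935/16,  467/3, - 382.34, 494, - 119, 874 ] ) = [ - 972, - 866, - 382.34, - 342, - 206, - 119, - 52, - 15, 935/16,467/3,170, 300, 427,494,  682, 874,982] 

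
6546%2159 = 69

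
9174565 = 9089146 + 85419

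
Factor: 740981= 19^1*59^1*661^1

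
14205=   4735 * 3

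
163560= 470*348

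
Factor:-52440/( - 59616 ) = 2^( - 2)*3^( - 3) * 5^1*19^1 =95/108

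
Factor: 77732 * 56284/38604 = 1093766972/9651 =2^2*3^( - 1)* 3217^( - 1)*14071^1*19433^1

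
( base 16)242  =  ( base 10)578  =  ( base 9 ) 712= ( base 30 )J8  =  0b1001000010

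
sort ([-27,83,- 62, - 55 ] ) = [ - 62, - 55, - 27,  83] 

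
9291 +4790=14081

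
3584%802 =376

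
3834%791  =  670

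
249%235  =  14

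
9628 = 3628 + 6000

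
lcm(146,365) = 730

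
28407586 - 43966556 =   -  15558970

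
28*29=812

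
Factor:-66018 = -2^1*3^1*11003^1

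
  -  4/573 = - 1 + 569/573   =  - 0.01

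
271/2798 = 271/2798 = 0.10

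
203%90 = 23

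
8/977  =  8/977 =0.01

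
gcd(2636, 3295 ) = 659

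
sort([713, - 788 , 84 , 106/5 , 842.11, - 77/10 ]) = [ - 788,-77/10,  106/5 , 84,713,842.11 ] 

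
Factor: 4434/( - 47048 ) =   -  2217/23524  =  - 2^( - 2 )*3^1*739^1*5881^(-1 ) 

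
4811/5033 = 4811/5033 = 0.96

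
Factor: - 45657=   -  3^3*19^1*89^1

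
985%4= 1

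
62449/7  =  8921+2/7 = 8921.29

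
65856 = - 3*( - 21952) 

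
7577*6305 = 47772985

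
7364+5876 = 13240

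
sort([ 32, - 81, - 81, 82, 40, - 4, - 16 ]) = [ - 81,-81, - 16 ,  -  4, 32, 40, 82 ]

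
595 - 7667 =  - 7072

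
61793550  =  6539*9450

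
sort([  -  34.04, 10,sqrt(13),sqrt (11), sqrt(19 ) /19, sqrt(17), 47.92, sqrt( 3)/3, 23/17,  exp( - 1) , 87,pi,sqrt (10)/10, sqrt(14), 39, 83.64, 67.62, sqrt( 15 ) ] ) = [ - 34.04 , sqrt(19)/19,  sqrt(  10 )/10,exp( -1), sqrt (3) /3,23/17,  pi , sqrt( 11 ), sqrt( 13),sqrt( 14), sqrt( 15 ),sqrt(17),10, 39,47.92, 67.62, 83.64, 87 ]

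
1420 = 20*71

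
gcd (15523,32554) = 1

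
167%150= 17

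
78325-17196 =61129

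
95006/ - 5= - 19002  +  4/5 = - 19001.20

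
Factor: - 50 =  - 2^1*5^2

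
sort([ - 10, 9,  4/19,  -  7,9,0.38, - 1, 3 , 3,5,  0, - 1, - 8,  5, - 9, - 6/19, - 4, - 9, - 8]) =[ - 10, - 9, - 9,-8,- 8, - 7,-4 ,  -  1, - 1, - 6/19, 0, 4/19 , 0.38,  3 , 3, 5,5,9, 9]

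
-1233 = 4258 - 5491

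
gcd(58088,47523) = 1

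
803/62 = 803/62= 12.95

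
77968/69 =77968/69 =1129.97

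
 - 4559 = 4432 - 8991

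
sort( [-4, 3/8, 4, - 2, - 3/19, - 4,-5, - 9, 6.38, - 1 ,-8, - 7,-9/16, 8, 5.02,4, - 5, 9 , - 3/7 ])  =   [ - 9, - 8, -7,-5 ,-5, - 4,- 4, - 2, - 1, - 9/16, - 3/7, - 3/19, 3/8, 4,4, 5.02, 6.38, 8,  9 ] 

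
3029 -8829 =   -  5800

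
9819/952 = 9819/952 = 10.31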